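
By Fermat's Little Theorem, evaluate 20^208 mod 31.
By Fermat: 20^{30} ≡ 1 (mod 31). 208 ≡ 28 (mod 30). So 20^{208} ≡ 20^{28} ≡ 10 (mod 31)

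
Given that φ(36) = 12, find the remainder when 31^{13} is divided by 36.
By Euler: 31^{12} ≡ 1 (mod 36) since gcd(31, 36) = 1. 13 = 1×12 + 1. So 31^{13} ≡ 31^{1} ≡ 31 (mod 36)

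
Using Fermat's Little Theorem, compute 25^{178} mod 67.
22

By Fermat's Little Theorem, a^(p-1) ≡ 1 (mod p) for prime p and gcd(a, p) = 1
Here p = 67, so 25^66 ≡ 1 (mod 67)
We can reduce the exponent: 178 mod 66 = 46
So 25^178 ≡ 25^46 (mod 67)
Computing: 25^46 mod 67 = 22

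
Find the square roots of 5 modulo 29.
The square roots of 5 mod 29 are 18 and 11. Verify: 18² = 324 ≡ 5 (mod 29)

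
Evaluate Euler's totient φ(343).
294

Prime factorization: 343 = 7^3
Using the formula φ(n) = n × Π(1 - 1/p) for each prime factor p:
φ(343) = 343 × (1 - 1/7)
φ(343) = 294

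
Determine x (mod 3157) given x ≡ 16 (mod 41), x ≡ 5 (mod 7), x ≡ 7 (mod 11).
1041

Using the Chinese Remainder Theorem:
M = product of moduli = 3157
For equation 1: M_1 = 77, 77 ≡ 36 (mod 41), inverse of 77 mod 41 is 8 (check: 36 × 8 = 288 ≡ 1 (mod 41))
For equation 2: M_2 = 451, 451 ≡ 3 (mod 7), inverse of 451 mod 7 is 5 (check: 3 × 5 = 15 ≡ 1 (mod 7))
For equation 3: M_3 = 287, 287 ≡ 1 (mod 11), inverse of 287 mod 11 is 1 (check: 1 × 1 = 1 ≡ 1 (mod 11))
Combine: x ≡ Σ r_i×M_i×(M_i⁻¹ mod m_i) = 16×77×8 + 5×451×5 + 7×287×1 = 9856 + 11275 + 2009 = 23140
23140 mod 3157 = 1041
x ≡ 1041 (mod 3157)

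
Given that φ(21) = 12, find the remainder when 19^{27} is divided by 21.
By Euler: 19^{12} ≡ 1 (mod 21) since gcd(19, 21) = 1. 27 = 2×12 + 3. So 19^{27} ≡ 19^{3} ≡ 13 (mod 21)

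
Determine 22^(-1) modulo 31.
22^(-1) ≡ 24 (mod 31). Verification: 22 × 24 = 528 ≡ 1 (mod 31)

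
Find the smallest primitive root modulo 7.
3

A primitive root g modulo p has order p-1 = 6
Prime divisors of 6: [2, 3]
g is a primitive root iff g^(6/q) ≢ 1 (mod 7) for each prime divisor q
Testing small values:
  g = 2: 2^3 ≡ 1, 2^2 ≡ 4 (mod 7) → 2^3 ≡ 1, not primitive root
  g = 3: 3^3 ≡ 6, 3^2 ≡ 2 (mod 7) → none is 1, primitive root!
The smallest primitive root is 3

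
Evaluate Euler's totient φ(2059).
1960

Prime factorization: 2059 = 29 × 71
Using the formula φ(n) = n × Π(1 - 1/p) for each prime factor p:
φ(2059) = 2059 × (1 - 1/29) × (1 - 1/71)
φ(2059) = 1960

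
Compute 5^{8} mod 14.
11

Using successive squaring:
Binary expansion of 8: 1000
Powers of 5 mod 14 (each is the square of the previous):
  5^1 ≡ 5 (mod 14)
  5^2 ≡ 5² = 25 ≡ 11 (mod 14)
  5^4 ≡ 11² = 121 ≡ 9 (mod 14)
  5^8 ≡ 9² = 81 ≡ 11 (mod 14)
8 is a power of 2, so 5^8 is the last square: ≡ 11 (mod 14)
Result: 5^8 ≡ 11 (mod 14)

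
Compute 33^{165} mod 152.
65

Using successive squaring:
Binary expansion of 165: 10100101
Powers of 33 mod 152 (each is the square of the previous):
  33^1 ≡ 33 (mod 152)
  33^2 ≡ 33² = 1089 ≡ 25 (mod 152)
  33^4 ≡ 25² = 625 ≡ 17 (mod 152)
  33^8 ≡ 17² = 289 ≡ 137 (mod 152)
  33^16 ≡ 137² = 18769 ≡ 73 (mod 152)
  33^32 ≡ 73² = 5329 ≡ 9 (mod 152)
  33^64 ≡ 9² = 81 ≡ 81 (mod 152)
  33^128 ≡ 81² = 6561 ≡ 25 (mod 152)
165 = 128 + 32 + 4 + 1, so 33^165 = 33^128 × 33^32 × 33^4 × 33^1 ≡ 25 × 9 × 17 × 33 (mod 152)
Multiplying step by step:
  25 × 9 = 225 ≡ 73 (mod 152)
  73 × 17 = 1241 ≡ 25 (mod 152)
  25 × 33 = 825 ≡ 65 (mod 152)
Result: 33^165 ≡ 65 (mod 152)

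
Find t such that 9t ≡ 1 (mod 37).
9^(-1) ≡ 33 (mod 37). Verification: 9 × 33 = 297 ≡ 1 (mod 37)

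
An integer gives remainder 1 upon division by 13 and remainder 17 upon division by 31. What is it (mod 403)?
M = 13 × 31 = 403. M₁ = 31, y₁ ≡ 8 (mod 13). M₂ = 13, y₂ ≡ 12 (mod 31). x = 1×31×8 + 17×13×12 ≡ 79 (mod 403). The smallest positive such number is 79.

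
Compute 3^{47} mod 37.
28

Using successive squaring:
Binary expansion of 47: 101111
Powers of 3 mod 37 (each is the square of the previous):
  3^1 ≡ 3 (mod 37)
  3^2 ≡ 3² = 9 ≡ 9 (mod 37)
  3^4 ≡ 9² = 81 ≡ 7 (mod 37)
  3^8 ≡ 7² = 49 ≡ 12 (mod 37)
  3^16 ≡ 12² = 144 ≡ 33 (mod 37)
  3^32 ≡ 33² = 1089 ≡ 16 (mod 37)
47 = 32 + 8 + 4 + 2 + 1, so 3^47 = 3^32 × 3^8 × 3^4 × 3^2 × 3^1 ≡ 16 × 12 × 7 × 9 × 3 (mod 37)
Multiplying step by step:
  16 × 12 = 192 ≡ 7 (mod 37)
  7 × 7 = 49 ≡ 12 (mod 37)
  12 × 9 = 108 ≡ 34 (mod 37)
  34 × 3 = 102 ≡ 28 (mod 37)
Result: 3^47 ≡ 28 (mod 37)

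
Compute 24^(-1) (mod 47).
24^(-1) ≡ 2 (mod 47). Verification: 24 × 2 = 48 ≡ 1 (mod 47)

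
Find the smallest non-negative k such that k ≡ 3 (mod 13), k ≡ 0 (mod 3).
3

Using the Chinese Remainder Theorem:
M = product of moduli = 39
For equation 1: M_1 = 3, 3 ≡ 3 (mod 13), inverse of 3 mod 13 is 9 (check: 3 × 9 = 27 ≡ 1 (mod 13))
For equation 2: M_2 = 13, 13 ≡ 1 (mod 3), inverse of 13 mod 3 is 1 (check: 1 × 1 = 1 ≡ 1 (mod 3))
Combine: k ≡ Σ r_i×M_i×(M_i⁻¹ mod m_i) = 3×3×9 + 0×13×1 = 81 + 0 = 81
81 mod 39 = 3
k ≡ 3 (mod 39)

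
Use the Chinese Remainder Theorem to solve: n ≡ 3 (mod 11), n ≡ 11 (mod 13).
102

Using the Chinese Remainder Theorem:
M = product of moduli = 143
For equation 1: M_1 = 13, 13 ≡ 2 (mod 11), inverse of 13 mod 11 is 6 (check: 2 × 6 = 12 ≡ 1 (mod 11))
For equation 2: M_2 = 11, 11 ≡ 11 (mod 13), inverse of 11 mod 13 is 6 (check: 11 × 6 = 66 ≡ 1 (mod 13))
Combine: n ≡ Σ r_i×M_i×(M_i⁻¹ mod m_i) = 3×13×6 + 11×11×6 = 234 + 726 = 960
960 mod 143 = 102
n ≡ 102 (mod 143)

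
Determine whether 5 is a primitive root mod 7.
p - 1 = 6 has prime divisors 2, 3. Check 5^(6/q) mod 7 for each: 5^(6/2) = 5^3 ≡ 6, 5^(6/3) = 5^2 ≡ 4 (mod 7). None of these is 1, so 5 has order 6 = φ(7), so it is a primitive root mod 7.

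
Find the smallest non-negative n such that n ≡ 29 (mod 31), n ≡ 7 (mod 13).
215

Using the Chinese Remainder Theorem:
M = product of moduli = 403
For equation 1: M_1 = 13, 13 ≡ 13 (mod 31), inverse of 13 mod 31 is 12 (check: 13 × 12 = 156 ≡ 1 (mod 31))
For equation 2: M_2 = 31, 31 ≡ 5 (mod 13), inverse of 31 mod 13 is 8 (check: 5 × 8 = 40 ≡ 1 (mod 13))
Combine: n ≡ Σ r_i×M_i×(M_i⁻¹ mod m_i) = 29×13×12 + 7×31×8 = 4524 + 1736 = 6260
6260 mod 403 = 215
n ≡ 215 (mod 403)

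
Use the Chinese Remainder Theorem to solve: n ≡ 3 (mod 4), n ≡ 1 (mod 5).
M = 4 × 5 = 20. M₁ = 5, y₁ ≡ 1 (mod 4). M₂ = 4, y₂ ≡ 4 (mod 5). n = 3×5×1 + 1×4×4 ≡ 11 (mod 20)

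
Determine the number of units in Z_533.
480

Prime factorization: 533 = 13 × 41
Using the formula φ(n) = n × Π(1 - 1/p) for each prime factor p:
φ(533) = 533 × (1 - 1/13) × (1 - 1/41)
φ(533) = 480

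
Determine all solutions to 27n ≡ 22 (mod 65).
61

Since gcd(27, 65) = 1 divides 22, a solution exists.
Multiply both sides by the inverse of 27 mod 65:
  27^(-1) mod 65 = 53
  x ≡ 53 × 22 ≡ 1166 ≡ 61 (mod 65)
Verification: 27 × 61 = 1647 = 25 × 65 + 22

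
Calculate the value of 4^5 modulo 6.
5 = 4 + 1 (binary 101). Repeated squaring mod 6: 4^1 ≡ 4; 4^2 ≡ 4² = 16 ≡ 4; 4^4 ≡ 4² = 16 ≡ 4. Multiply: 4^5 = 4^4 × 4^1 ≡ 4 × 4 (mod 6): 4 × 4 = 16 ≡ 4. So 4^5 ≡ 4 (mod 6).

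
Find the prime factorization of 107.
107

Divide by primes starting from smallest:
107 ÷ 107 = 1

107 = 107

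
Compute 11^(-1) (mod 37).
11^(-1) ≡ 27 (mod 37). Verification: 11 × 27 = 297 ≡ 1 (mod 37)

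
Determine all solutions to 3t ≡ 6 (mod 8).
2

Since gcd(3, 8) = 1 divides 6, a solution exists.
Multiply both sides by the inverse of 3 mod 8:
  3^(-1) mod 8 = 3
  x ≡ 3 × 6 ≡ 18 ≡ 2 (mod 8)
Verification: 3 × 2 = 6 = 0 × 8 + 6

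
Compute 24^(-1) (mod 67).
24^(-1) ≡ 14 (mod 67). Verification: 24 × 14 = 336 ≡ 1 (mod 67)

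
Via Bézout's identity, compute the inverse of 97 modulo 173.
Extended GCD: 97(66) + 173(-37) = 1. So 97^(-1) ≡ 66 ≡ 66 (mod 173). Verify: 97 × 66 = 6402 ≡ 1 (mod 173)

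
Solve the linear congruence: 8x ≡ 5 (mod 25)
10

Since gcd(8, 25) = 1 divides 5, a solution exists.
Multiply both sides by the inverse of 8 mod 25:
  8^(-1) mod 25 = 22
  x ≡ 22 × 5 ≡ 110 ≡ 10 (mod 25)
Verification: 8 × 10 = 80 = 3 × 25 + 5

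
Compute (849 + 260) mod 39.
17

(849 + 260) = 1109
1109 mod 39 = 17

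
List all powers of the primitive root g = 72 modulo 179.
g^1, g^2, ..., g^{178} mod 179: {72, 172, 33, 49, 127, 15, 6, 74, 137, 19, 115, 46, 90, 36, 86, 106, 114, 153, 97, 3, 37, 158, 99, 147, 23, 45, 18, 43, 53, 57, 166, 138, 91, 108, 79, 139, 163, 101, 112, 9, 111, 116, 118, 83, 69, 135, 54, 129, 159, 171, 140, 56, 94, 145, 58, 59, 131, 124, 157, 27, 154, 169, 175, 70, 28, 47, 162, 29, 119, 155, 62, 168, 103, 77, 174, 177, 35, 14, 113, 81, 104, 149, 167, 31, 84, 141, 128, 87, 178, 107, 7, 146, 130, 52, 164, 173, 105, 42, 160, 64, 133, 89, 143, 93, 73, 65, 26, 82, 176, 142, 21, 80, 32, 156, 134, 161, 136, 126, 122, 13, 41, 88, 71, 100, 40, 16, 78, 67, 170, 68, 63, 61, 96, 110, 44, 125, 50, 20, 8, 39, 123, 85, 34, 121, 120, 48, 55, 22, 152, 25, 10, 4, 109, 151, 132, 17, 150, 60, 24, 117, 11, 76, 102, 5, 2, 144, 165, 66, 98, 75, 30, 12, 148, 95, 38, 51, 92, 1}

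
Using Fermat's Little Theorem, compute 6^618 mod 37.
By Fermat: 6^{36} ≡ 1 (mod 37). 618 ≡ 6 (mod 36). So 6^{618} ≡ 6^{6} ≡ 36 (mod 37)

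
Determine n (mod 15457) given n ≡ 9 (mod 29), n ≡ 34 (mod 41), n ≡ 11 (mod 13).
9956

Using the Chinese Remainder Theorem:
M = product of moduli = 15457
For equation 1: M_1 = 533, 533 ≡ 11 (mod 29), inverse of 533 mod 29 is 8 (check: 11 × 8 = 88 ≡ 1 (mod 29))
For equation 2: M_2 = 377, 377 ≡ 8 (mod 41), inverse of 377 mod 41 is 36 (check: 8 × 36 = 288 ≡ 1 (mod 41))
For equation 3: M_3 = 1189, 1189 ≡ 6 (mod 13), inverse of 1189 mod 13 is 11 (check: 6 × 11 = 66 ≡ 1 (mod 13))
Combine: n ≡ Σ r_i×M_i×(M_i⁻¹ mod m_i) = 9×533×8 + 34×377×36 + 11×1189×11 = 38376 + 461448 + 143869 = 643693
643693 mod 15457 = 9956
n ≡ 9956 (mod 15457)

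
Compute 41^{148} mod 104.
81

Using successive squaring:
Binary expansion of 148: 10010100
Powers of 41 mod 104 (each is the square of the previous):
  41^1 ≡ 41 (mod 104)
  41^2 ≡ 41² = 1681 ≡ 17 (mod 104)
  41^4 ≡ 17² = 289 ≡ 81 (mod 104)
  41^8 ≡ 81² = 6561 ≡ 9 (mod 104)
  41^16 ≡ 9² = 81 ≡ 81 (mod 104)
  41^32 ≡ 81² = 6561 ≡ 9 (mod 104)
  41^64 ≡ 9² = 81 ≡ 81 (mod 104)
  41^128 ≡ 81² = 6561 ≡ 9 (mod 104)
148 = 128 + 16 + 4, so 41^148 = 41^128 × 41^16 × 41^4 ≡ 9 × 81 × 81 (mod 104)
Multiplying step by step:
  9 × 81 = 729 ≡ 1 (mod 104)
  1 × 81 = 81 ≡ 81 (mod 104)
Result: 41^148 ≡ 81 (mod 104)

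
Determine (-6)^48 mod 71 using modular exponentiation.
Using repeated squaring. (-6) ≡ 65 (mod 71). 48 = 32 + 16 (binary 110000). Repeated squaring mod 71: 65^1 ≡ 65; 65^2 ≡ 65² = 4225 ≡ 36; 65^4 ≡ 36² = 1296 ≡ 18; 65^8 ≡ 18² = 324 ≡ 40; 65^16 ≡ 40² = 1600 ≡ 38; 65^32 ≡ 38² = 1444 ≡ 24. Multiply: (-6)^48 ≡ 65^32 × 65^16 ≡ 24 × 38 (mod 71): 24 × 38 = 912 ≡ 60. So (-6)^48 ≡ 60 (mod 71).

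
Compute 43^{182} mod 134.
15

Using successive squaring:
Binary expansion of 182: 10110110
Powers of 43 mod 134 (each is the square of the previous):
  43^1 ≡ 43 (mod 134)
  43^2 ≡ 43² = 1849 ≡ 107 (mod 134)
  43^4 ≡ 107² = 11449 ≡ 59 (mod 134)
  43^8 ≡ 59² = 3481 ≡ 131 (mod 134)
  43^16 ≡ 131² = 17161 ≡ 9 (mod 134)
  43^32 ≡ 9² = 81 ≡ 81 (mod 134)
  43^64 ≡ 81² = 6561 ≡ 129 (mod 134)
  43^128 ≡ 129² = 16641 ≡ 25 (mod 134)
182 = 128 + 32 + 16 + 4 + 2, so 43^182 = 43^128 × 43^32 × 43^16 × 43^4 × 43^2 ≡ 25 × 81 × 9 × 59 × 107 (mod 134)
Multiplying step by step:
  25 × 81 = 2025 ≡ 15 (mod 134)
  15 × 9 = 135 ≡ 1 (mod 134)
  1 × 59 = 59 ≡ 59 (mod 134)
  59 × 107 = 6313 ≡ 15 (mod 134)
Result: 43^182 ≡ 15 (mod 134)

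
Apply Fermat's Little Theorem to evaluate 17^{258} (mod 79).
38

By Fermat's Little Theorem, a^(p-1) ≡ 1 (mod p) for prime p and gcd(a, p) = 1
Here p = 79, so 17^78 ≡ 1 (mod 79)
We can reduce the exponent: 258 mod 78 = 24
So 17^258 ≡ 17^24 (mod 79)
Computing: 17^24 mod 79 = 38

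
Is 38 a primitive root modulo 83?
No

To verify, check if 38^(82/q) ≢ 1 (mod 83) for each prime divisor q of 82
Divisors of 82 = 82: [1, 2, 41, 82]
  38^(82/41) = 38^2 ≡ 33 (mod 83)
  38^(82/2) = 38^41 ≡ 1 (mod 83)
Conclusion: 38 is not a primitive root modulo 83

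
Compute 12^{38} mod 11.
1

Using successive squaring:
Binary expansion of 38: 100110
Powers of 12 mod 11 (each is the square of the previous):
  12^1 ≡ 1 (mod 11)
  12^2 ≡ 1² = 1 ≡ 1 (mod 11)
  12^4 ≡ 1² = 1 ≡ 1 (mod 11)
  12^8 ≡ 1² = 1 ≡ 1 (mod 11)
  12^16 ≡ 1² = 1 ≡ 1 (mod 11)
  12^32 ≡ 1² = 1 ≡ 1 (mod 11)
38 = 32 + 4 + 2, so 12^38 = 12^32 × 12^4 × 12^2 ≡ 1 × 1 × 1 (mod 11)
Multiplying step by step:
  1 × 1 = 1 ≡ 1 (mod 11)
  1 × 1 = 1 ≡ 1 (mod 11)
Result: 12^38 ≡ 1 (mod 11)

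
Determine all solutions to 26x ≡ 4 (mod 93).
86

Since gcd(26, 93) = 1 divides 4, a solution exists.
Multiply both sides by the inverse of 26 mod 93:
  26^(-1) mod 93 = 68
  x ≡ 68 × 4 ≡ 272 ≡ 86 (mod 93)
Verification: 26 × 86 = 2236 = 24 × 93 + 4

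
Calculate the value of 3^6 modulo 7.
6 = 4 + 2 (binary 110). Repeated squaring mod 7: 3^1 ≡ 3; 3^2 ≡ 3² = 9 ≡ 2; 3^4 ≡ 2² = 4 ≡ 4. Multiply: 3^6 = 3^4 × 3^2 ≡ 4 × 2 (mod 7): 4 × 2 = 8 ≡ 1. So 3^6 ≡ 1 (mod 7).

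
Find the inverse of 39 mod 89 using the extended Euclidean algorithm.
Extended GCD: 39(16) + 89(-7) = 1. So 39^(-1) ≡ 16 ≡ 16 (mod 89). Verify: 39 × 16 = 624 ≡ 1 (mod 89)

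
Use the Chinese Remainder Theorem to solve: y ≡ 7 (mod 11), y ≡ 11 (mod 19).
106

Using the Chinese Remainder Theorem:
M = product of moduli = 209
For equation 1: M_1 = 19, 19 ≡ 8 (mod 11), inverse of 19 mod 11 is 7 (check: 8 × 7 = 56 ≡ 1 (mod 11))
For equation 2: M_2 = 11, 11 ≡ 11 (mod 19), inverse of 11 mod 19 is 7 (check: 11 × 7 = 77 ≡ 1 (mod 19))
Combine: y ≡ Σ r_i×M_i×(M_i⁻¹ mod m_i) = 7×19×7 + 11×11×7 = 931 + 847 = 1778
1778 mod 209 = 106
y ≡ 106 (mod 209)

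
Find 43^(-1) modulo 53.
37

Using Extended Euclidean Algorithm:
gcd(43, 53) = 1
Bezout coefficients: 43 × -16 + 53 × 13 = 1
So 43 × -16 ≡ 1 (mod 53)
The inverse is -16 mod 53 = 37
Verification: 43 × 37 = 1591 = 30 × 53 + 1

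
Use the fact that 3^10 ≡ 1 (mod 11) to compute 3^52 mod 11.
By Fermat: 3^{10} ≡ 1 (mod 11). 52 = 5×10 + 2. So 3^{52} ≡ 3^{2} ≡ 9 (mod 11)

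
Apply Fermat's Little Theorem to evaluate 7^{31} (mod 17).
5

By Fermat's Little Theorem, a^(p-1) ≡ 1 (mod p) for prime p and gcd(a, p) = 1
Here p = 17, so 7^16 ≡ 1 (mod 17)
We can reduce the exponent: 31 mod 16 = 15
So 7^31 ≡ 7^15 (mod 17)
Computing: 7^15 mod 17 = 5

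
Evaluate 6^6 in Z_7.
6 = 4 + 2 (binary 110). Repeated squaring mod 7: 6^1 ≡ 6; 6^2 ≡ 6² = 36 ≡ 1; 6^4 ≡ 1² = 1 ≡ 1. Multiply: 6^6 = 6^4 × 6^2 ≡ 1 × 1 (mod 7): 1 × 1 = 1 ≡ 1. So 6^6 ≡ 1 (mod 7).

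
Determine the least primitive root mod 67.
p - 1 = 66 has prime divisors 2, 3, 11. h is a primitive root mod 67 iff h^(66/q) ≢ 1 (mod 67) for each such q.
h = 2: 2^33 ≡ 66, 2^22 ≡ 37, 2^6 ≡ 64 (mod 67); none is 1, so 2 has order 66 and is a primitive root.
The smallest primitive root mod 67 is g = 2.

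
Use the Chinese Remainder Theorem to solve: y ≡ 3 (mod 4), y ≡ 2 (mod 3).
M = 4 × 3 = 12. M₁ = 3, y₁ ≡ 3 (mod 4). M₂ = 4, y₂ ≡ 1 (mod 3). y = 3×3×3 + 2×4×1 ≡ 11 (mod 12)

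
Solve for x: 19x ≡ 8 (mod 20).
12

Since gcd(19, 20) = 1 divides 8, a solution exists.
Multiply both sides by the inverse of 19 mod 20:
  19^(-1) mod 20 = 19
  x ≡ 19 × 8 ≡ 152 ≡ 12 (mod 20)
Verification: 19 × 12 = 228 = 11 × 20 + 8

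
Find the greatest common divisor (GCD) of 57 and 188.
1

Using the Euclidean algorithm:
57 = 0 × 188 + 57
188 = 3 × 57 + 17
57 = 3 × 17 + 6
17 = 2 × 6 + 5
6 = 1 × 5 + 1
5 = 5 × 1 + 0

GCD(57, 188) = 1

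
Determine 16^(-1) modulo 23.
16^(-1) ≡ 13 (mod 23). Verification: 16 × 13 = 208 ≡ 1 (mod 23)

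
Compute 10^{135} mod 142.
20

Using successive squaring:
Binary expansion of 135: 10000111
Powers of 10 mod 142 (each is the square of the previous):
  10^1 ≡ 10 (mod 142)
  10^2 ≡ 10² = 100 ≡ 100 (mod 142)
  10^4 ≡ 100² = 10000 ≡ 60 (mod 142)
  10^8 ≡ 60² = 3600 ≡ 50 (mod 142)
  10^16 ≡ 50² = 2500 ≡ 86 (mod 142)
  10^32 ≡ 86² = 7396 ≡ 12 (mod 142)
  10^64 ≡ 12² = 144 ≡ 2 (mod 142)
  10^128 ≡ 2² = 4 ≡ 4 (mod 142)
135 = 128 + 4 + 2 + 1, so 10^135 = 10^128 × 10^4 × 10^2 × 10^1 ≡ 4 × 60 × 100 × 10 (mod 142)
Multiplying step by step:
  4 × 60 = 240 ≡ 98 (mod 142)
  98 × 100 = 9800 ≡ 2 (mod 142)
  2 × 10 = 20 ≡ 20 (mod 142)
Result: 10^135 ≡ 20 (mod 142)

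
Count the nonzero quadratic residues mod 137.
For prime 137, there are (p-1)/2 = (137-1)/2 = 68 quadratic residues (excluding 0).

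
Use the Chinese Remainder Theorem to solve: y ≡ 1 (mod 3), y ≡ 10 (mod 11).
10

Using the Chinese Remainder Theorem:
M = product of moduli = 33
For equation 1: M_1 = 11, 11 ≡ 2 (mod 3), inverse of 11 mod 3 is 2 (check: 2 × 2 = 4 ≡ 1 (mod 3))
For equation 2: M_2 = 3, 3 ≡ 3 (mod 11), inverse of 3 mod 11 is 4 (check: 3 × 4 = 12 ≡ 1 (mod 11))
Combine: y ≡ Σ r_i×M_i×(M_i⁻¹ mod m_i) = 1×11×2 + 10×3×4 = 22 + 120 = 142
142 mod 33 = 10
y ≡ 10 (mod 33)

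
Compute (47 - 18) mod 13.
3

(47 - 18) = 29
29 mod 13 = 3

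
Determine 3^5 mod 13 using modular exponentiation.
5 = 4 + 1 (binary 101). Repeated squaring mod 13: 3^1 ≡ 3; 3^2 ≡ 3² = 9 ≡ 9; 3^4 ≡ 9² = 81 ≡ 3. Multiply: 3^5 = 3^4 × 3^1 ≡ 3 × 3 (mod 13): 3 × 3 = 9 ≡ 9. So 3^5 ≡ 9 (mod 13).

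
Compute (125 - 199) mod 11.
3

(125 - 199) = -74
-74 mod 11 = 3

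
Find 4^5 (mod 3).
4 ≡ 1 (mod 3). 5 = 4 + 1 (binary 101). Repeated squaring mod 3: 1^1 ≡ 1; 1^2 ≡ 1² = 1 ≡ 1; 1^4 ≡ 1² = 1 ≡ 1. Multiply: 4^5 ≡ 1^4 × 1^1 ≡ 1 × 1 (mod 3): 1 × 1 = 1 ≡ 1. So 4^5 ≡ 1 (mod 3).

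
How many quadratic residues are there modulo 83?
For prime 83, there are (p-1)/2 = (83-1)/2 = 41 quadratic residues (excluding 0).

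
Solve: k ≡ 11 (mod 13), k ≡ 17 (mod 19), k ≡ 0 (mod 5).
M = 13 × 19 × 5 = 1235. M₁ = 95, y₁ ≡ 10 (mod 13). M₂ = 65, y₂ ≡ 12 (mod 19). M₃ = 247, y₃ ≡ 3 (mod 5). k = 11×95×10 + 17×65×12 + 0×247×3 ≡ 245 (mod 1235)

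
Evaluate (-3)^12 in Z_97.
Using repeated squaring. (-3) ≡ 94 (mod 97). 12 = 8 + 4 (binary 1100). Repeated squaring mod 97: 94^1 ≡ 94; 94^2 ≡ 94² = 8836 ≡ 9; 94^4 ≡ 9² = 81 ≡ 81; 94^8 ≡ 81² = 6561 ≡ 62. Multiply: (-3)^12 ≡ 94^8 × 94^4 ≡ 62 × 81 (mod 97): 62 × 81 = 5022 ≡ 75. So (-3)^12 ≡ 75 (mod 97).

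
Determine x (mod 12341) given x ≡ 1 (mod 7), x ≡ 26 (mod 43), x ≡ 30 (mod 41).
10690

Using the Chinese Remainder Theorem:
M = product of moduli = 12341
For equation 1: M_1 = 1763, 1763 ≡ 6 (mod 7), inverse of 1763 mod 7 is 6 (check: 6 × 6 = 36 ≡ 1 (mod 7))
For equation 2: M_2 = 287, 287 ≡ 29 (mod 43), inverse of 287 mod 43 is 3 (check: 29 × 3 = 87 ≡ 1 (mod 43))
For equation 3: M_3 = 301, 301 ≡ 14 (mod 41), inverse of 301 mod 41 is 3 (check: 14 × 3 = 42 ≡ 1 (mod 41))
Combine: x ≡ Σ r_i×M_i×(M_i⁻¹ mod m_i) = 1×1763×6 + 26×287×3 + 30×301×3 = 10578 + 22386 + 27090 = 60054
60054 mod 12341 = 10690
x ≡ 10690 (mod 12341)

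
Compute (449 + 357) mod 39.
26

(449 + 357) = 806
806 mod 39 = 26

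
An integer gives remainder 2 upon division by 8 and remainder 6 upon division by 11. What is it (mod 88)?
M = 8 × 11 = 88. M₁ = 11, y₁ ≡ 3 (mod 8). M₂ = 8, y₂ ≡ 7 (mod 11). r = 2×11×3 + 6×8×7 ≡ 50 (mod 88). The smallest positive such number is 50.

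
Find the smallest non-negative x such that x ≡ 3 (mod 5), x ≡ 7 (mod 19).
83

Using the Chinese Remainder Theorem:
M = product of moduli = 95
For equation 1: M_1 = 19, 19 ≡ 4 (mod 5), inverse of 19 mod 5 is 4 (check: 4 × 4 = 16 ≡ 1 (mod 5))
For equation 2: M_2 = 5, 5 ≡ 5 (mod 19), inverse of 5 mod 19 is 4 (check: 5 × 4 = 20 ≡ 1 (mod 19))
Combine: x ≡ Σ r_i×M_i×(M_i⁻¹ mod m_i) = 3×19×4 + 7×5×4 = 228 + 140 = 368
368 mod 95 = 83
x ≡ 83 (mod 95)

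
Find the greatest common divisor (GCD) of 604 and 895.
1

Using the Euclidean algorithm:
604 = 0 × 895 + 604
895 = 1 × 604 + 291
604 = 2 × 291 + 22
291 = 13 × 22 + 5
22 = 4 × 5 + 2
5 = 2 × 2 + 1
2 = 2 × 1 + 0

GCD(604, 895) = 1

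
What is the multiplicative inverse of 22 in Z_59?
51

Using Extended Euclidean Algorithm:
gcd(22, 59) = 1
Bezout coefficients: 22 × -8 + 59 × 3 = 1
So 22 × -8 ≡ 1 (mod 59)
The inverse is -8 mod 59 = 51
Verification: 22 × 51 = 1122 = 19 × 59 + 1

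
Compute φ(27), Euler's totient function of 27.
18

Prime factorization: 27 = 3^3
Using the formula φ(n) = n × Π(1 - 1/p) for each prime factor p:
φ(27) = 27 × (1 - 1/3)
φ(27) = 18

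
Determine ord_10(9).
Powers of 9 mod 10: 9^1≡9, 9^2≡1. Order = 2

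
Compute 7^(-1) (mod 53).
38

Using Extended Euclidean Algorithm:
gcd(7, 53) = 1
Bezout coefficients: 7 × -15 + 53 × 2 = 1
So 7 × -15 ≡ 1 (mod 53)
The inverse is -15 mod 53 = 38
Verification: 7 × 38 = 266 = 5 × 53 + 1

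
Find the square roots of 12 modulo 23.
The square roots of 12 mod 23 are 9 and 14. Verify: 9² = 81 ≡ 12 (mod 23)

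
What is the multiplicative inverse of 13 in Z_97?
15

Using Extended Euclidean Algorithm:
gcd(13, 97) = 1
Bezout coefficients: 13 × 15 + 97 × -2 = 1
So 13 × 15 ≡ 1 (mod 97)
The inverse is 15 mod 97 = 15
Verification: 13 × 15 = 195 = 2 × 97 + 1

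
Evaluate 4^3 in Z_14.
3 = 2 + 1 (binary 11). Repeated squaring mod 14: 4^1 ≡ 4; 4^2 ≡ 4² = 16 ≡ 2. Multiply: 4^3 = 4^2 × 4^1 ≡ 2 × 4 (mod 14): 2 × 4 = 8 ≡ 8. So 4^3 ≡ 8 (mod 14).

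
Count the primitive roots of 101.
40

The number of primitive roots modulo p is φ(p-1) = φ(100)
φ(100) = 40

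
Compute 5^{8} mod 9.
7

Using successive squaring:
Binary expansion of 8: 1000
Powers of 5 mod 9 (each is the square of the previous):
  5^1 ≡ 5 (mod 9)
  5^2 ≡ 5² = 25 ≡ 7 (mod 9)
  5^4 ≡ 7² = 49 ≡ 4 (mod 9)
  5^8 ≡ 4² = 16 ≡ 7 (mod 9)
8 is a power of 2, so 5^8 is the last square: ≡ 7 (mod 9)
Result: 5^8 ≡ 7 (mod 9)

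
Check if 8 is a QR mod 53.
By Euler's criterion: 8^{26} ≡ 52 (mod 53). Since this equals -1 (≡ 52), 8 is not a QR.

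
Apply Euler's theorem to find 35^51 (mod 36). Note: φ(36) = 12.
By Euler: 35^{12} ≡ 1 (mod 36) since gcd(35, 36) = 1. 51 = 4×12 + 3. So 35^{51} ≡ 35^{3} ≡ 35 (mod 36)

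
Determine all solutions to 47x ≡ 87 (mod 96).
57

Since gcd(47, 96) = 1 divides 87, a solution exists.
Multiply both sides by the inverse of 47 mod 96:
  47^(-1) mod 96 = 47
  x ≡ 47 × 87 ≡ 4089 ≡ 57 (mod 96)
Verification: 47 × 57 = 2679 = 27 × 96 + 87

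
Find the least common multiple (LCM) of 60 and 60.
60

First find GCD(60, 60) using the Euclidean algorithm:
60 = 1 × 60 + 0
GCD(60, 60) = 60

LCM formula: LCM(a, b) = (a × b) / GCD(a, b)
LCM(60, 60) = (60 × 60) / 60
LCM(60, 60) = 3600 / 60
LCM(60, 60) = 60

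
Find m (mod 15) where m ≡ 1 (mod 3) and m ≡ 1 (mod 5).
M = 3 × 5 = 15. M₁ = 5, y₁ ≡ 2 (mod 3). M₂ = 3, y₂ ≡ 2 (mod 5). m = 1×5×2 + 1×3×2 ≡ 1 (mod 15)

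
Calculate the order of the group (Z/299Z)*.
264

Prime factorization: 299 = 13 × 23
Using the formula φ(n) = n × Π(1 - 1/p) for each prime factor p:
φ(299) = 299 × (1 - 1/13) × (1 - 1/23)
φ(299) = 264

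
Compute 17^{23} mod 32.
17

Using successive squaring:
Binary expansion of 23: 10111
Powers of 17 mod 32 (each is the square of the previous):
  17^1 ≡ 17 (mod 32)
  17^2 ≡ 17² = 289 ≡ 1 (mod 32)
  17^4 ≡ 1² = 1 ≡ 1 (mod 32)
  17^8 ≡ 1² = 1 ≡ 1 (mod 32)
  17^16 ≡ 1² = 1 ≡ 1 (mod 32)
23 = 16 + 4 + 2 + 1, so 17^23 = 17^16 × 17^4 × 17^2 × 17^1 ≡ 1 × 1 × 1 × 17 (mod 32)
Multiplying step by step:
  1 × 1 = 1 ≡ 1 (mod 32)
  1 × 1 = 1 ≡ 1 (mod 32)
  1 × 17 = 17 ≡ 17 (mod 32)
Result: 17^23 ≡ 17 (mod 32)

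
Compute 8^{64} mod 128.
0

Using successive squaring:
Binary expansion of 64: 1000000
Powers of 8 mod 128 (each is the square of the previous):
  8^1 ≡ 8 (mod 128)
  8^2 ≡ 8² = 64 ≡ 64 (mod 128)
  8^4 ≡ 64² = 4096 ≡ 0 (mod 128)
  8^8 ≡ 0² = 0 ≡ 0 (mod 128)
  8^16 ≡ 0² = 0 ≡ 0 (mod 128)
  8^32 ≡ 0² = 0 ≡ 0 (mod 128)
  8^64 ≡ 0² = 0 ≡ 0 (mod 128)
64 is a power of 2, so 8^64 is the last square: ≡ 0 (mod 128)
Result: 8^64 ≡ 0 (mod 128)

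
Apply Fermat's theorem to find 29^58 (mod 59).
By Fermat's Little Theorem, 29^{58} ≡ 1 (mod 59) since 59 is prime and gcd(29, 59) = 1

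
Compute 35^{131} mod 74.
69

Using successive squaring:
Binary expansion of 131: 10000011
Powers of 35 mod 74 (each is the square of the previous):
  35^1 ≡ 35 (mod 74)
  35^2 ≡ 35² = 1225 ≡ 41 (mod 74)
  35^4 ≡ 41² = 1681 ≡ 53 (mod 74)
  35^8 ≡ 53² = 2809 ≡ 71 (mod 74)
  35^16 ≡ 71² = 5041 ≡ 9 (mod 74)
  35^32 ≡ 9² = 81 ≡ 7 (mod 74)
  35^64 ≡ 7² = 49 ≡ 49 (mod 74)
  35^128 ≡ 49² = 2401 ≡ 33 (mod 74)
131 = 128 + 2 + 1, so 35^131 = 35^128 × 35^2 × 35^1 ≡ 33 × 41 × 35 (mod 74)
Multiplying step by step:
  33 × 41 = 1353 ≡ 21 (mod 74)
  21 × 35 = 735 ≡ 69 (mod 74)
Result: 35^131 ≡ 69 (mod 74)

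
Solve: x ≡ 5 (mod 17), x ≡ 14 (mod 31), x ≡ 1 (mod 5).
M = 17 × 31 × 5 = 2635. M₁ = 155, y₁ ≡ 9 (mod 17). M₂ = 85, y₂ ≡ 27 (mod 31). M₃ = 527, y₃ ≡ 3 (mod 5). x = 5×155×9 + 14×85×27 + 1×527×3 ≡ 1161 (mod 2635)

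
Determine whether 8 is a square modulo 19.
By Euler's criterion: 8^{9} ≡ 18 (mod 19). Since this equals -1 (≡ 18), 8 is not a QR.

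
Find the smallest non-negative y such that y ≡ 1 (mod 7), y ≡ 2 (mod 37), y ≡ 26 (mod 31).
2444

Using the Chinese Remainder Theorem:
M = product of moduli = 8029
For equation 1: M_1 = 1147, 1147 ≡ 6 (mod 7), inverse of 1147 mod 7 is 6 (check: 6 × 6 = 36 ≡ 1 (mod 7))
For equation 2: M_2 = 217, 217 ≡ 32 (mod 37), inverse of 217 mod 37 is 22 (check: 32 × 22 = 704 ≡ 1 (mod 37))
For equation 3: M_3 = 259, 259 ≡ 11 (mod 31), inverse of 259 mod 31 is 17 (check: 11 × 17 = 187 ≡ 1 (mod 31))
Combine: y ≡ Σ r_i×M_i×(M_i⁻¹ mod m_i) = 1×1147×6 + 2×217×22 + 26×259×17 = 6882 + 9548 + 114478 = 130908
130908 mod 8029 = 2444
y ≡ 2444 (mod 8029)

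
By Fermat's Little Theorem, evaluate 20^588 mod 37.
By Fermat: 20^{36} ≡ 1 (mod 37). 588 ≡ 12 (mod 36). So 20^{588} ≡ 20^{12} ≡ 26 (mod 37)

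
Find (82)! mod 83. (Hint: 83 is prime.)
By Wilson's theorem, (82)! ≡ -1 ≡ 82 (mod 83)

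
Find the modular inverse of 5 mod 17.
5^(-1) ≡ 7 (mod 17). Verification: 5 × 7 = 35 ≡ 1 (mod 17)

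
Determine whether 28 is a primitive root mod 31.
p - 1 = 30 has prime divisors 2, 3, 5. Check 28^(30/q) mod 31 for each: 28^(30/2) = 28^15 ≡ 1, 28^(30/3) = 28^10 ≡ 25, 28^(30/5) = 28^6 ≡ 16 (mod 31). Since 28^15 ≡ 1 (mod 31), the order of 28 divides 15 (in fact the order is 15) ≠ 30, so it is not a primitive root.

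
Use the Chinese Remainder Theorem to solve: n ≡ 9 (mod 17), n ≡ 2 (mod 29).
M = 17 × 29 = 493. M₁ = 29, y₁ ≡ 10 (mod 17). M₂ = 17, y₂ ≡ 12 (mod 29). n = 9×29×10 + 2×17×12 ≡ 60 (mod 493)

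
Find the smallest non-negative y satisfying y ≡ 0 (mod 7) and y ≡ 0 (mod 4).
M = 7 × 4 = 28. M₁ = 4, y₁ ≡ 2 (mod 7). M₂ = 7, y₂ ≡ 3 (mod 4). y = 0×4×2 + 0×7×3 ≡ 0 (mod 28)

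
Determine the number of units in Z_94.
46

Prime factorization: 94 = 2 × 47
Using the formula φ(n) = n × Π(1 - 1/p) for each prime factor p:
φ(94) = 94 × (1 - 1/2) × (1 - 1/47)
φ(94) = 46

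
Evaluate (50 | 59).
(50/59) = 50^{29} mod 59 = -1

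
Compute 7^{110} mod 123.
73

Using successive squaring:
Binary expansion of 110: 1101110
Powers of 7 mod 123 (each is the square of the previous):
  7^1 ≡ 7 (mod 123)
  7^2 ≡ 7² = 49 ≡ 49 (mod 123)
  7^4 ≡ 49² = 2401 ≡ 64 (mod 123)
  7^8 ≡ 64² = 4096 ≡ 37 (mod 123)
  7^16 ≡ 37² = 1369 ≡ 16 (mod 123)
  7^32 ≡ 16² = 256 ≡ 10 (mod 123)
  7^64 ≡ 10² = 100 ≡ 100 (mod 123)
110 = 64 + 32 + 8 + 4 + 2, so 7^110 = 7^64 × 7^32 × 7^8 × 7^4 × 7^2 ≡ 100 × 10 × 37 × 64 × 49 (mod 123)
Multiplying step by step:
  100 × 10 = 1000 ≡ 16 (mod 123)
  16 × 37 = 592 ≡ 100 (mod 123)
  100 × 64 = 6400 ≡ 4 (mod 123)
  4 × 49 = 196 ≡ 73 (mod 123)
Result: 7^110 ≡ 73 (mod 123)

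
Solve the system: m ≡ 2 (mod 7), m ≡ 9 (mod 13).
M = 7 × 13 = 91. M₁ = 13, y₁ ≡ 6 (mod 7). M₂ = 7, y₂ ≡ 2 (mod 13). m = 2×13×6 + 9×7×2 ≡ 9 (mod 91)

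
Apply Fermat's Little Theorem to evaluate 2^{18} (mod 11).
3

By Fermat's Little Theorem, a^(p-1) ≡ 1 (mod p) for prime p and gcd(a, p) = 1
Here p = 11, so 2^10 ≡ 1 (mod 11)
We can reduce the exponent: 18 mod 10 = 8
So 2^18 ≡ 2^8 (mod 11)
Computing: 2^8 mod 11 = 3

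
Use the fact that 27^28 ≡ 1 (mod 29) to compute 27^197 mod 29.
By Fermat: 27^{28} ≡ 1 (mod 29). 197 = 7×28 + 1. So 27^{197} ≡ 27^{1} ≡ 27 (mod 29)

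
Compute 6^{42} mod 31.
1

Using successive squaring:
Binary expansion of 42: 101010
Powers of 6 mod 31 (each is the square of the previous):
  6^1 ≡ 6 (mod 31)
  6^2 ≡ 6² = 36 ≡ 5 (mod 31)
  6^4 ≡ 5² = 25 ≡ 25 (mod 31)
  6^8 ≡ 25² = 625 ≡ 5 (mod 31)
  6^16 ≡ 5² = 25 ≡ 25 (mod 31)
  6^32 ≡ 25² = 625 ≡ 5 (mod 31)
42 = 32 + 8 + 2, so 6^42 = 6^32 × 6^8 × 6^2 ≡ 5 × 5 × 5 (mod 31)
Multiplying step by step:
  5 × 5 = 25 ≡ 25 (mod 31)
  25 × 5 = 125 ≡ 1 (mod 31)
Result: 6^42 ≡ 1 (mod 31)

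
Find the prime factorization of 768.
2^8 × 3

Divide by primes starting from smallest:
768 ÷ 2 = 384
384 ÷ 2 = 192
192 ÷ 2 = 96
96 ÷ 2 = 48
48 ÷ 2 = 24
24 ÷ 2 = 12
12 ÷ 2 = 6
6 ÷ 2 = 3
3 ÷ 3 = 1

768 = 2^8 × 3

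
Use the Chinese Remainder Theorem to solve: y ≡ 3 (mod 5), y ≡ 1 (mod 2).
M = 5 × 2 = 10. M₁ = 2, y₁ ≡ 3 (mod 5). M₂ = 5, y₂ ≡ 1 (mod 2). y = 3×2×3 + 1×5×1 ≡ 3 (mod 10)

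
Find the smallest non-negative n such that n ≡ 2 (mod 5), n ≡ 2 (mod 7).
2

Using the Chinese Remainder Theorem:
M = product of moduli = 35
For equation 1: M_1 = 7, 7 ≡ 2 (mod 5), inverse of 7 mod 5 is 3 (check: 2 × 3 = 6 ≡ 1 (mod 5))
For equation 2: M_2 = 5, 5 ≡ 5 (mod 7), inverse of 5 mod 7 is 3 (check: 5 × 3 = 15 ≡ 1 (mod 7))
Combine: n ≡ Σ r_i×M_i×(M_i⁻¹ mod m_i) = 2×7×3 + 2×5×3 = 42 + 30 = 72
72 mod 35 = 2
n ≡ 2 (mod 35)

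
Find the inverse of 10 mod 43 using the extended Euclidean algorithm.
Extended GCD: 10(13) + 43(-3) = 1. So 10^(-1) ≡ 13 ≡ 13 (mod 43). Verify: 10 × 13 = 130 ≡ 1 (mod 43)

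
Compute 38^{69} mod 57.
38

Using successive squaring:
Binary expansion of 69: 1000101
Powers of 38 mod 57 (each is the square of the previous):
  38^1 ≡ 38 (mod 57)
  38^2 ≡ 38² = 1444 ≡ 19 (mod 57)
  38^4 ≡ 19² = 361 ≡ 19 (mod 57)
  38^8 ≡ 19² = 361 ≡ 19 (mod 57)
  38^16 ≡ 19² = 361 ≡ 19 (mod 57)
  38^32 ≡ 19² = 361 ≡ 19 (mod 57)
  38^64 ≡ 19² = 361 ≡ 19 (mod 57)
69 = 64 + 4 + 1, so 38^69 = 38^64 × 38^4 × 38^1 ≡ 19 × 19 × 38 (mod 57)
Multiplying step by step:
  19 × 19 = 361 ≡ 19 (mod 57)
  19 × 38 = 722 ≡ 38 (mod 57)
Result: 38^69 ≡ 38 (mod 57)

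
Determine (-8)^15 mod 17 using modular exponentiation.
Using repeated squaring. (-8) ≡ 9 (mod 17). 15 = 8 + 4 + 2 + 1 (binary 1111). Repeated squaring mod 17: 9^1 ≡ 9; 9^2 ≡ 9² = 81 ≡ 13; 9^4 ≡ 13² = 169 ≡ 16; 9^8 ≡ 16² = 256 ≡ 1. Multiply: (-8)^15 ≡ 9^8 × 9^4 × 9^2 × 9^1 ≡ 1 × 16 × 13 × 9 (mod 17): 1 × 16 = 16 ≡ 16; 16 × 13 = 208 ≡ 4; 4 × 9 = 36 ≡ 2. So (-8)^15 ≡ 2 (mod 17).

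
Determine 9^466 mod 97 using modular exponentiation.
Using Fermat: 9^{96} ≡ 1 (mod 97). 466 ≡ 82 (mod 96). So 9^{466} ≡ 9^{82} ≡ 91 (mod 97)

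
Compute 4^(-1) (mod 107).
4^(-1) ≡ 27 (mod 107). Verification: 4 × 27 = 108 ≡ 1 (mod 107)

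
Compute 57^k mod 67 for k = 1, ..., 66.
g^1, g^2, ..., g^{66} mod 67: {57, 33, 5, 17, 31, 25, 18, 21, 58, 23, 38, 22, 48, 56, 43, 39, 12, 14, 61, 60, 3, 37, 32, 15, 51, 26, 8, 54, 63, 40, 2, 47, 66, 10, 34, 62, 50, 36, 42, 49, 46, 9, 44, 29, 45, 19, 11, 24, 28, 55, 53, 6, 7, 64, 30, 35, 52, 16, 41, 59, 13, 4, 27, 65, 20, 1}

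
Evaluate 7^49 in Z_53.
Using repeated squaring. 49 = 32 + 16 + 1 (binary 110001). Repeated squaring mod 53: 7^1 ≡ 7; 7^2 ≡ 7² = 49 ≡ 49; 7^4 ≡ 49² = 2401 ≡ 16; 7^8 ≡ 16² = 256 ≡ 44; 7^16 ≡ 44² = 1936 ≡ 28; 7^32 ≡ 28² = 784 ≡ 42. Multiply: 7^49 = 7^32 × 7^16 × 7^1 ≡ 42 × 28 × 7 (mod 53): 42 × 28 = 1176 ≡ 10; 10 × 7 = 70 ≡ 17. So 7^49 ≡ 17 (mod 53).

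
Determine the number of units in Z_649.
580

Prime factorization: 649 = 11 × 59
Using the formula φ(n) = n × Π(1 - 1/p) for each prime factor p:
φ(649) = 649 × (1 - 1/11) × (1 - 1/59)
φ(649) = 580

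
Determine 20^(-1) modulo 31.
20^(-1) ≡ 14 (mod 31). Verification: 20 × 14 = 280 ≡ 1 (mod 31)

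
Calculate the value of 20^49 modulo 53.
Using repeated squaring. 49 = 32 + 16 + 1 (binary 110001). Repeated squaring mod 53: 20^1 ≡ 20; 20^2 ≡ 20² = 400 ≡ 29; 20^4 ≡ 29² = 841 ≡ 46; 20^8 ≡ 46² = 2116 ≡ 49; 20^16 ≡ 49² = 2401 ≡ 16; 20^32 ≡ 16² = 256 ≡ 44. Multiply: 20^49 = 20^32 × 20^16 × 20^1 ≡ 44 × 16 × 20 (mod 53): 44 × 16 = 704 ≡ 15; 15 × 20 = 300 ≡ 35. So 20^49 ≡ 35 (mod 53).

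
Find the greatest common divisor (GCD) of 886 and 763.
1

Using the Euclidean algorithm:
886 = 1 × 763 + 123
763 = 6 × 123 + 25
123 = 4 × 25 + 23
25 = 1 × 23 + 2
23 = 11 × 2 + 1
2 = 2 × 1 + 0

GCD(886, 763) = 1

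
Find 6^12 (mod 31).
Using repeated squaring. 12 = 8 + 4 (binary 1100). Repeated squaring mod 31: 6^1 ≡ 6; 6^2 ≡ 6² = 36 ≡ 5; 6^4 ≡ 5² = 25 ≡ 25; 6^8 ≡ 25² = 625 ≡ 5. Multiply: 6^12 = 6^8 × 6^4 ≡ 5 × 25 (mod 31): 5 × 25 = 125 ≡ 1. So 6^12 ≡ 1 (mod 31).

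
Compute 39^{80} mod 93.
63

Using successive squaring:
Binary expansion of 80: 1010000
Powers of 39 mod 93 (each is the square of the previous):
  39^1 ≡ 39 (mod 93)
  39^2 ≡ 39² = 1521 ≡ 33 (mod 93)
  39^4 ≡ 33² = 1089 ≡ 66 (mod 93)
  39^8 ≡ 66² = 4356 ≡ 78 (mod 93)
  39^16 ≡ 78² = 6084 ≡ 39 (mod 93)
  39^32 ≡ 39² = 1521 ≡ 33 (mod 93)
  39^64 ≡ 33² = 1089 ≡ 66 (mod 93)
80 = 64 + 16, so 39^80 = 39^64 × 39^16 ≡ 66 × 39 (mod 93)
Multiplying step by step:
  66 × 39 = 2574 ≡ 63 (mod 93)
Result: 39^80 ≡ 63 (mod 93)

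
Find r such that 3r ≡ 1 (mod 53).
3^(-1) ≡ 18 (mod 53). Verification: 3 × 18 = 54 ≡ 1 (mod 53)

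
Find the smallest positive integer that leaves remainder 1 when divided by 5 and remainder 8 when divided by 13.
M = 5 × 13 = 65. M₁ = 13, y₁ ≡ 2 (mod 5). M₂ = 5, y₂ ≡ 8 (mod 13). t = 1×13×2 + 8×5×8 ≡ 21 (mod 65). The smallest positive such number is 21.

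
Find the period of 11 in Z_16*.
Powers of 11 mod 16: 11^1≡11, 11^2≡9, 11^3≡3, 11^4≡1. Order = 4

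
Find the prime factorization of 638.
2 × 11 × 29

Divide by primes starting from smallest:
638 ÷ 2 = 319
319 ÷ 11 = 29
29 ÷ 29 = 1

638 = 2 × 11 × 29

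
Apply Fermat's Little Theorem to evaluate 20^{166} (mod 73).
6

By Fermat's Little Theorem, a^(p-1) ≡ 1 (mod p) for prime p and gcd(a, p) = 1
Here p = 73, so 20^72 ≡ 1 (mod 73)
We can reduce the exponent: 166 mod 72 = 22
So 20^166 ≡ 20^22 (mod 73)
Computing: 20^22 mod 73 = 6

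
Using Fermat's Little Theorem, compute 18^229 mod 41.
By Fermat: 18^{40} ≡ 1 (mod 41). 229 = 5×40 + 29. So 18^{229} ≡ 18^{29} ≡ 16 (mod 41)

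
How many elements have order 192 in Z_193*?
Number of primitive roots mod 193 = φ(192) = 64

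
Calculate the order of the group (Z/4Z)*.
2

Prime factorization: 4 = 2^2
Using the formula φ(n) = n × Π(1 - 1/p) for each prime factor p:
φ(4) = 4 × (1 - 1/2)
φ(4) = 2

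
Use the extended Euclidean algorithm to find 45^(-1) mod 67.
Extended GCD: 45(3) + 67(-2) = 1. So 45^(-1) ≡ 3 ≡ 3 (mod 67). Verify: 45 × 3 = 135 ≡ 1 (mod 67)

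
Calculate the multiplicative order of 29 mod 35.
Powers of 29 mod 35: 29^1≡29, 29^2≡1. Order = 2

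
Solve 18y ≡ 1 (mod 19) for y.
18

Using Extended Euclidean Algorithm:
gcd(18, 19) = 1
Bezout coefficients: 18 × -1 + 19 × 1 = 1
So 18 × -1 ≡ 1 (mod 19)
The inverse is -1 mod 19 = 18
Verification: 18 × 18 = 324 = 17 × 19 + 1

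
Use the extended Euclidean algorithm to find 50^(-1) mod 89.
Extended GCD: 50(-16) + 89(9) = 1. So 50^(-1) ≡ 73 ≡ 73 (mod 89). Verify: 50 × 73 = 3650 ≡ 1 (mod 89)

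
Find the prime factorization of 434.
2 × 7 × 31

Divide by primes starting from smallest:
434 ÷ 2 = 217
217 ÷ 7 = 31
31 ÷ 31 = 1

434 = 2 × 7 × 31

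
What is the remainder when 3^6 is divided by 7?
6 = 4 + 2 (binary 110). Repeated squaring mod 7: 3^1 ≡ 3; 3^2 ≡ 3² = 9 ≡ 2; 3^4 ≡ 2² = 4 ≡ 4. Multiply: 3^6 = 3^4 × 3^2 ≡ 4 × 2 (mod 7): 4 × 2 = 8 ≡ 1. So 3^6 ≡ 1 (mod 7).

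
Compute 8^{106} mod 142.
8

Using successive squaring:
Binary expansion of 106: 1101010
Powers of 8 mod 142 (each is the square of the previous):
  8^1 ≡ 8 (mod 142)
  8^2 ≡ 8² = 64 ≡ 64 (mod 142)
  8^4 ≡ 64² = 4096 ≡ 120 (mod 142)
  8^8 ≡ 120² = 14400 ≡ 58 (mod 142)
  8^16 ≡ 58² = 3364 ≡ 98 (mod 142)
  8^32 ≡ 98² = 9604 ≡ 90 (mod 142)
  8^64 ≡ 90² = 8100 ≡ 6 (mod 142)
106 = 64 + 32 + 8 + 2, so 8^106 = 8^64 × 8^32 × 8^8 × 8^2 ≡ 6 × 90 × 58 × 64 (mod 142)
Multiplying step by step:
  6 × 90 = 540 ≡ 114 (mod 142)
  114 × 58 = 6612 ≡ 80 (mod 142)
  80 × 64 = 5120 ≡ 8 (mod 142)
Result: 8^106 ≡ 8 (mod 142)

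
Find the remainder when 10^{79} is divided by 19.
By Fermat: 10^{18} ≡ 1 (mod 19). 79 = 4×18 + 7. So 10^{79} ≡ 10^{7} ≡ 15 (mod 19)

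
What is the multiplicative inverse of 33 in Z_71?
28

Using Extended Euclidean Algorithm:
gcd(33, 71) = 1
Bezout coefficients: 33 × 28 + 71 × -13 = 1
So 33 × 28 ≡ 1 (mod 71)
The inverse is 28 mod 71 = 28
Verification: 33 × 28 = 924 = 13 × 71 + 1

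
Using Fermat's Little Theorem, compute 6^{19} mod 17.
12

By Fermat's Little Theorem, a^(p-1) ≡ 1 (mod p) for prime p and gcd(a, p) = 1
Here p = 17, so 6^16 ≡ 1 (mod 17)
We can reduce the exponent: 19 mod 16 = 3
So 6^19 ≡ 6^3 (mod 17)
Computing: 6^3 mod 17 = 12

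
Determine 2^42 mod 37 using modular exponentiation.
Using Fermat: 2^{36} ≡ 1 (mod 37). 42 ≡ 6 (mod 36). So 2^{42} ≡ 2^{6} ≡ 27 (mod 37)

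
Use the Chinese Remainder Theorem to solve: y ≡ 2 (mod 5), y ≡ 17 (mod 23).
17

Using the Chinese Remainder Theorem:
M = product of moduli = 115
For equation 1: M_1 = 23, 23 ≡ 3 (mod 5), inverse of 23 mod 5 is 2 (check: 3 × 2 = 6 ≡ 1 (mod 5))
For equation 2: M_2 = 5, 5 ≡ 5 (mod 23), inverse of 5 mod 23 is 14 (check: 5 × 14 = 70 ≡ 1 (mod 23))
Combine: y ≡ Σ r_i×M_i×(M_i⁻¹ mod m_i) = 2×23×2 + 17×5×14 = 92 + 1190 = 1282
1282 mod 115 = 17
y ≡ 17 (mod 115)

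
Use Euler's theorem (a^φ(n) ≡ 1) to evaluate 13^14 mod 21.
By Euler: 13^{12} ≡ 1 (mod 21) since gcd(13, 21) = 1. 14 = 1×12 + 2. So 13^{14} ≡ 13^{2} ≡ 1 (mod 21)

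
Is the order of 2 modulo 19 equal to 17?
No, the actual order is 18, not 17.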